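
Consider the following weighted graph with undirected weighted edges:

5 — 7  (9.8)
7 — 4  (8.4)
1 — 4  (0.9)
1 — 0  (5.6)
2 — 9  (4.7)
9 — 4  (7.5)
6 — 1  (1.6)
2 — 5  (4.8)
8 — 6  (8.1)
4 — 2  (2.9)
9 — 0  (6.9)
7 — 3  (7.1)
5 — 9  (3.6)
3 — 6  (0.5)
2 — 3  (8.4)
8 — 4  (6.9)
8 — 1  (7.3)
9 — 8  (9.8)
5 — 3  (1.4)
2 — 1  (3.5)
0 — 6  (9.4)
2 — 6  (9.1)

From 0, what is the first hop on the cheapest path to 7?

1

Compare a few routes:
0–1–6–3–7: 5.6+1.6+0.5+7.1 = 14.8
0–1–6–3–5–7: 5.6+1.6+0.5+1.4+9.8 = 18.9
0–6–3–7: 9.4+0.5+7.1 = 17
0–1–4–7: 5.6+0.9+8.4 = 14.9
The minimum is 14.8 via 0–1–6–3–7.
So from 0 the first move is to 1.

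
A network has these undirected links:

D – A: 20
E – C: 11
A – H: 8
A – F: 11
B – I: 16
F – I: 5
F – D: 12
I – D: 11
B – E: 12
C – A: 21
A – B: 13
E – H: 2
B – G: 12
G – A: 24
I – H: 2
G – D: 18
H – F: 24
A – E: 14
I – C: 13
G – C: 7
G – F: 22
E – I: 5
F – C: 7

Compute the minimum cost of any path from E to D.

Settle nodes by increasing distance from E:
E: 0
H: 2  (via E)
I: 4  (via H)
F: 9  (via I)
A: 10  (via H)
C: 11  (via E)
B: 12  (via E)
D: 15  (via I)
Shortest route: E → H → I → D = 15.

15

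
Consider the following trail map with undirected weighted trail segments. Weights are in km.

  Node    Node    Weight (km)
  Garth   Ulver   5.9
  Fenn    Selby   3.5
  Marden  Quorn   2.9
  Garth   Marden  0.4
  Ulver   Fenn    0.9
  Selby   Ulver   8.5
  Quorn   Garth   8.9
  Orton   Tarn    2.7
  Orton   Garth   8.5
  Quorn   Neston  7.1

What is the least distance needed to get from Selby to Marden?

Compare a few routes:
Selby → Ulver → Garth → Marden: 8.5+5.9+0.4 = 14.8
Selby → Fenn → Ulver → Garth → Marden: 3.5+0.9+5.9+0.4 = 10.7
Selby → Fenn → Ulver → Garth → Quorn → Marden: 3.5+0.9+5.9+8.9+2.9 = 22.1
Cheapest is Selby → Fenn → Ulver → Garth → Marden at 10.7 km.

10.7 km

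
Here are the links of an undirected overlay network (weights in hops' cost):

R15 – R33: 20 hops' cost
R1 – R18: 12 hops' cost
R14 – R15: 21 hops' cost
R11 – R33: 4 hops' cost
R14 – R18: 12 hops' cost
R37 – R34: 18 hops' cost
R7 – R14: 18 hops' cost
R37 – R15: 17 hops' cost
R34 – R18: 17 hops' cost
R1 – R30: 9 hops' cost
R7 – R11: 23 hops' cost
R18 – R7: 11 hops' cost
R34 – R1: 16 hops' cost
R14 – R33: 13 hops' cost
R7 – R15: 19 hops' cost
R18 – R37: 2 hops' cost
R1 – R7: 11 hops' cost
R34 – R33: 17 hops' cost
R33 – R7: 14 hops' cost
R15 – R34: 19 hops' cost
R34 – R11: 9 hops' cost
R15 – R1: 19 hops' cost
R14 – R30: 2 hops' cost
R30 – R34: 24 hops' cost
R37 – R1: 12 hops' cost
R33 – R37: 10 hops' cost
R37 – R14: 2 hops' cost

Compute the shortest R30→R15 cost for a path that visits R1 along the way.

Best R30 to R1: R30 → R1 costing 9
Shortest R1→R15: R1 → R15 = 19
Total via R1: 9 + 19 = 28 hops' cost.

28 hops' cost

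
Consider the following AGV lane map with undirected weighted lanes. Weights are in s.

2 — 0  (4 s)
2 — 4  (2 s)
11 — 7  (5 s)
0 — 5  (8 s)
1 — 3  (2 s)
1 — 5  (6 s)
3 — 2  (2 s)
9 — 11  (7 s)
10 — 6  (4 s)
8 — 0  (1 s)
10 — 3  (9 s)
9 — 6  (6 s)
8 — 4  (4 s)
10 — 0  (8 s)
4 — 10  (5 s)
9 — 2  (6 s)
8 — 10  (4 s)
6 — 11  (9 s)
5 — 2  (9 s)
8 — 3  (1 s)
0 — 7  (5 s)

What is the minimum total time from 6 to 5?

Candidate routes:
6–10–4–2–5: 4+5+2+9 = 20
6–10–8–3–2–5: 4+4+1+2+9 = 20
6–10–8–0–5: 4+4+1+8 = 17
6–10–0–5: 4+8+8 = 20
The minimum is 17 s via 6–10–8–0–5.

17 s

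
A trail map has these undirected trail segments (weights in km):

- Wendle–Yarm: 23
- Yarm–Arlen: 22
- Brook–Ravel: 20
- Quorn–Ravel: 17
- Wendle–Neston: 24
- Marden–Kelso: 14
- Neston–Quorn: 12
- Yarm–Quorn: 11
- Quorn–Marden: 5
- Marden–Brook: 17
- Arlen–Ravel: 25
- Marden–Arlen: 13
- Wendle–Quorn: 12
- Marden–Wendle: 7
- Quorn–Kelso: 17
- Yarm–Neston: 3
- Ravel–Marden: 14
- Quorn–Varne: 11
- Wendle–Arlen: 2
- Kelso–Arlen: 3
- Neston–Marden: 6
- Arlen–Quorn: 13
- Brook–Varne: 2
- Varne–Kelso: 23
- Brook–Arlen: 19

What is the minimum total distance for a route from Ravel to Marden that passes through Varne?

38 km

Shortest Ravel→Varne: Ravel → Brook → Varne = 22
Shortest Varne→Marden: Varne → Quorn → Marden = 16
Total via Varne: 22 + 16 = 38 km.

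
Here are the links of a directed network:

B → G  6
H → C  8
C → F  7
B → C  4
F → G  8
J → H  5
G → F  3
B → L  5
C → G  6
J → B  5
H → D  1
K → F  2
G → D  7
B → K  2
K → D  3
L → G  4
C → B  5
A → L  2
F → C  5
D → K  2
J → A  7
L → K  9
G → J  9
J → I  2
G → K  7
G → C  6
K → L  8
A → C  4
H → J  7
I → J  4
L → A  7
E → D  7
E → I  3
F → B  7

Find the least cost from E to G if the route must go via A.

Shortest E→A: E–I–J–A = 14
Shortest A→G: A–L–G = 6
Total via A: 14 + 6 = 20.

20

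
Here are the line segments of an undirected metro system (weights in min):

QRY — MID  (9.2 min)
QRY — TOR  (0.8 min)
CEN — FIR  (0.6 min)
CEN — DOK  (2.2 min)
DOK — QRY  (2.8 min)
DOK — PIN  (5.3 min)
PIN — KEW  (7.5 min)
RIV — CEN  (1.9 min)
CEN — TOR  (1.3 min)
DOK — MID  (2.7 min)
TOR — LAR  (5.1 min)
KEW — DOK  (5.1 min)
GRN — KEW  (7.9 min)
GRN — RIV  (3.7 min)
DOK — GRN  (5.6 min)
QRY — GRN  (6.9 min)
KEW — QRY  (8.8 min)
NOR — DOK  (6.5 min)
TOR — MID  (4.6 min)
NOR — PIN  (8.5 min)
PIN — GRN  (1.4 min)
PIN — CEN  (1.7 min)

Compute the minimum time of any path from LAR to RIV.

Settle nodes by increasing distance from LAR:
LAR: 0
TOR: 5.1  (via LAR)
QRY: 5.9  (via TOR)
CEN: 6.4  (via TOR)
FIR: 7  (via CEN)
PIN: 8.1  (via CEN)
RIV: 8.3  (via CEN)
Shortest route: LAR–TOR–CEN–RIV = 8.3 min.

8.3 min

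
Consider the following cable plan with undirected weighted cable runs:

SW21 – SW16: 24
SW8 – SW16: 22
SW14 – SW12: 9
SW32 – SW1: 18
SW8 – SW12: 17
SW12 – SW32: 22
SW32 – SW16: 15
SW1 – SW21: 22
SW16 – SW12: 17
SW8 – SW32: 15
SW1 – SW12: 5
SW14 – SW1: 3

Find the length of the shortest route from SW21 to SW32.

Shortest distances from SW21:
SW21: 0
SW1: 22  (via SW21)
SW16: 24  (via SW21)
SW14: 25  (via SW1)
SW12: 27  (via SW1)
SW32: 39  (via SW16)
Shortest route: SW21–SW16–SW32 = 39.

39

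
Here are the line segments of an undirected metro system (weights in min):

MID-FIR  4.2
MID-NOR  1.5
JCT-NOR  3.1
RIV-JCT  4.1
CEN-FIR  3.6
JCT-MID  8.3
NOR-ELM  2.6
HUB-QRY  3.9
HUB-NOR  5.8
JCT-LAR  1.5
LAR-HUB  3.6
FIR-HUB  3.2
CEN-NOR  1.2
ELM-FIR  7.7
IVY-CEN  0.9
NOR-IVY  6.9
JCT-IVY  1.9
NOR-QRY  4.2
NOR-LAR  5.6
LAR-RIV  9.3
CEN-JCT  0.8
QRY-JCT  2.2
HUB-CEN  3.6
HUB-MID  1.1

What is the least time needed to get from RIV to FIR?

Running Dijkstra from RIV:
RIV: 0
JCT: 4.1  (via RIV)
CEN: 4.9  (via JCT)
LAR: 5.6  (via JCT)
IVY: 5.8  (via CEN)
NOR: 6.1  (via CEN)
QRY: 6.3  (via JCT)
MID: 7.6  (via NOR)
HUB: 8.5  (via CEN)
FIR: 8.5  (via CEN)
Shortest route: RIV → JCT → CEN → FIR = 8.5 min.

8.5 min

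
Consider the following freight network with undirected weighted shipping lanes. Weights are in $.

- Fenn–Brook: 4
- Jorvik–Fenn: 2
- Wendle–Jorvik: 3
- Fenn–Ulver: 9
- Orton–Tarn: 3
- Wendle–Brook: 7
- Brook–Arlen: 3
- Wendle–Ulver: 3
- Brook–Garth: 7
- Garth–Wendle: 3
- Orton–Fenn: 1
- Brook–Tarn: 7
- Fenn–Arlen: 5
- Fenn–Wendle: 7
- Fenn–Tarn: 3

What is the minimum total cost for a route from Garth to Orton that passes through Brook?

$12

Shortest Garth→Brook: Garth → Brook = 7
Shortest Brook→Orton: Brook → Fenn → Orton = 5
Total via Brook: 7 + 5 = $12.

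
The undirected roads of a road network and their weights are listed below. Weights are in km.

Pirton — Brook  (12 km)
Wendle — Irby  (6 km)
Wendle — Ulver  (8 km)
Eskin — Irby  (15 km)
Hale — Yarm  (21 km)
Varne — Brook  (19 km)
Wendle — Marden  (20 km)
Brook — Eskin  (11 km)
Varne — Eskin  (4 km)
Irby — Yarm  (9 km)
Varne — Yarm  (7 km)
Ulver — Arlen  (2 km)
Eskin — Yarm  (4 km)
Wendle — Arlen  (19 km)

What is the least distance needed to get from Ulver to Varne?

Shortest distances from Ulver:
Ulver: 0
Arlen: 2  (via Ulver)
Wendle: 8  (via Ulver)
Irby: 14  (via Wendle)
Yarm: 23  (via Irby)
Eskin: 27  (via Yarm)
Marden: 28  (via Wendle)
Varne: 30  (via Yarm)
Shortest route: Ulver → Wendle → Irby → Yarm → Varne = 30 km.

30 km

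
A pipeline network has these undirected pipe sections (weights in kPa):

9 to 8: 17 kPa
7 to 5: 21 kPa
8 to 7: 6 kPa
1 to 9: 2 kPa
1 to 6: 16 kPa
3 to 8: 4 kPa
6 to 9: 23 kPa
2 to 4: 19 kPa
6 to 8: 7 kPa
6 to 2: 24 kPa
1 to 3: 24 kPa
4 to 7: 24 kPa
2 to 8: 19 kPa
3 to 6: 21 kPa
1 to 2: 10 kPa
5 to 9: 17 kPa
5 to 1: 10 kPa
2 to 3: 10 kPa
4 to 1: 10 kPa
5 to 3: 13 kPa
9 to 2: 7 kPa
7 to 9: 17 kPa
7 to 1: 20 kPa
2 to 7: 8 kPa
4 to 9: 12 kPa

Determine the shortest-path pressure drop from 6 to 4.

26 kPa

Candidate routes:
6 → 1 → 4: 16+10 = 26
6 → 1 → 9 → 4: 16+2+12 = 30
Cheapest is 6 → 1 → 4 at 26 kPa.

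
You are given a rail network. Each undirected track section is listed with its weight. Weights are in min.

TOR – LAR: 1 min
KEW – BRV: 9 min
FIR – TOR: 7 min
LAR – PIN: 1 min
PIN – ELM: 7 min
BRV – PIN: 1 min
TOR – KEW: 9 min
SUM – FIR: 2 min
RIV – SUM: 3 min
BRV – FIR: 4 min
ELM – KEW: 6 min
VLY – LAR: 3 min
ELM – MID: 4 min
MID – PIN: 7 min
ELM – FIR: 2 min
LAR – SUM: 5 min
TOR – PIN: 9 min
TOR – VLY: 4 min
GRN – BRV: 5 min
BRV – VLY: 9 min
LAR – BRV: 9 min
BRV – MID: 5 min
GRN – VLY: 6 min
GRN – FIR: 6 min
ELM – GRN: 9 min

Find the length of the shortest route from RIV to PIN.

9 min

Enumerating some paths:
RIV → SUM → LAR → PIN: 3+5+1 = 9
RIV → SUM → FIR → BRV → PIN: 3+2+4+1 = 10
RIV → SUM → FIR → TOR → LAR → PIN: 3+2+7+1+1 = 14
Cheapest is RIV → SUM → LAR → PIN at 9 min.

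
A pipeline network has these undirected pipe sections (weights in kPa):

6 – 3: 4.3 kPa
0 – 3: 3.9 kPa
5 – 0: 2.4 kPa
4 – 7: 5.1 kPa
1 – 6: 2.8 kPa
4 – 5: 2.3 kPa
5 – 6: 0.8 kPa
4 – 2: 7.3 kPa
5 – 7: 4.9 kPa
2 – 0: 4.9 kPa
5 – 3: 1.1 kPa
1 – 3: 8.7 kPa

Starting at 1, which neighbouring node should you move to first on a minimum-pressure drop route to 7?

Candidate routes:
1 - 6 - 3 - 5 - 7: 2.8+4.3+1.1+4.9 = 13.1
1 - 6 - 5 - 4 - 7: 2.8+0.8+2.3+5.1 = 11
1 - 6 - 5 - 7: 2.8+0.8+4.9 = 8.5
Cheapest is 1 - 6 - 5 - 7 at 8.5 kPa.
So from 1 the first move is to 6.

6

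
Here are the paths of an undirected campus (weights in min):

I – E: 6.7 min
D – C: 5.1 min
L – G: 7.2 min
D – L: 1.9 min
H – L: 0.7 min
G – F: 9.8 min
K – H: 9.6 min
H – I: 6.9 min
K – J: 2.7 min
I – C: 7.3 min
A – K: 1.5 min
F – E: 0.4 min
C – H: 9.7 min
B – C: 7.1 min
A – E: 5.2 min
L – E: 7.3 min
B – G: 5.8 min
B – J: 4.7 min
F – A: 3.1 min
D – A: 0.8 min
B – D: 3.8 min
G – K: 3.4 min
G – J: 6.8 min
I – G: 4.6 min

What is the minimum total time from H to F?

6.5 min

Shortest distances from H:
H: 0
L: 0.7  (via H)
D: 2.6  (via L)
A: 3.4  (via D)
K: 4.9  (via A)
B: 6.4  (via D)
F: 6.5  (via A)
Shortest route: H → L → D → A → F = 6.5 min.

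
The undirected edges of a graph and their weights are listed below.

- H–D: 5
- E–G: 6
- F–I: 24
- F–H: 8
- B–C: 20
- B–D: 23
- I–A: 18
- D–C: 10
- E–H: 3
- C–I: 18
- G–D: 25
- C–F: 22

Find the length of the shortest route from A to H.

Compare a few routes:
A–I–F–H: 18+24+8 = 50
A–I–C–D–H: 18+18+10+5 = 51
Cheapest is A–I–F–H at 50.

50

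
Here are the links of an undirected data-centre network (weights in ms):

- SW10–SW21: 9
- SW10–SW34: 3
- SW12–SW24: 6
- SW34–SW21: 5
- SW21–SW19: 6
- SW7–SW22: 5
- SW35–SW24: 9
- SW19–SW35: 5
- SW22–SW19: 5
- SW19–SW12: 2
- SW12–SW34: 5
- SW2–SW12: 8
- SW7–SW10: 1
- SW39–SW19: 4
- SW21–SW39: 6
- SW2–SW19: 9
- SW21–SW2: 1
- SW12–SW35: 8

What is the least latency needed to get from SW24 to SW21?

14 ms

Compare a few routes:
SW24–SW12–SW2–SW21: 6+8+1 = 15
SW24–SW12–SW19–SW21: 6+2+6 = 14
Cheapest is SW24–SW12–SW19–SW21 at 14 ms.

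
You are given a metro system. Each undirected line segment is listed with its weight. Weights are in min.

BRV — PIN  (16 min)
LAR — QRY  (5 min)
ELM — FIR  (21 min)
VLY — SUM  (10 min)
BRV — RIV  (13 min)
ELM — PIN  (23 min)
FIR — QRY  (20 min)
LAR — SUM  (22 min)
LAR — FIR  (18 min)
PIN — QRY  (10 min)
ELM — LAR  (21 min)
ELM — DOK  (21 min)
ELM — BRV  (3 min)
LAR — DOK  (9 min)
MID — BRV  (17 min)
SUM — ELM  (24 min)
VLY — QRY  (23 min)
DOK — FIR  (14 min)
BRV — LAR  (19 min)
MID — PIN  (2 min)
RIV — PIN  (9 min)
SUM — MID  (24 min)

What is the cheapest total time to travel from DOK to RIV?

Candidate routes:
DOK → LAR → BRV → RIV: 9+19+13 = 41
DOK → ELM → BRV → RIV: 21+3+13 = 37
DOK → LAR → QRY → PIN → RIV: 9+5+10+9 = 33
The minimum is 33 min via DOK → LAR → QRY → PIN → RIV.

33 min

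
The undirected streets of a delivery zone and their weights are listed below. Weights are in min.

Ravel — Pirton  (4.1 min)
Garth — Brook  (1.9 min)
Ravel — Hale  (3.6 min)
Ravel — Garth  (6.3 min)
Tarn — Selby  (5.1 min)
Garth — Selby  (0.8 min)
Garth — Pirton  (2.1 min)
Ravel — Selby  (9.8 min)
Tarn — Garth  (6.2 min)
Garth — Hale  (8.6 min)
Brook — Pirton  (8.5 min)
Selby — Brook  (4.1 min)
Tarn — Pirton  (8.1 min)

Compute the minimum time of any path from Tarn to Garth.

Candidate routes:
Tarn → Pirton → Garth: 8.1+2.1 = 10.2
Tarn → Selby → Garth: 5.1+0.8 = 5.9
Tarn → Selby → Brook → Garth: 5.1+4.1+1.9 = 11.1
Tarn → Garth: 6.2 = 6.2
The minimum is 5.9 min via Tarn → Selby → Garth.

5.9 min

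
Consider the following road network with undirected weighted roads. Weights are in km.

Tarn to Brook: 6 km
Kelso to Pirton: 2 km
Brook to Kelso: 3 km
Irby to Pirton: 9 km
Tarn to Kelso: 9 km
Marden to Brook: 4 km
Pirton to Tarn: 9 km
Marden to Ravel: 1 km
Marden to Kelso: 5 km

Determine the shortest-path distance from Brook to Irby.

14 km

Enumerating some paths:
Brook - Marden - Kelso - Pirton - Irby: 4+5+2+9 = 20
Brook - Kelso - Pirton - Irby: 3+2+9 = 14
The minimum is 14 km via Brook - Kelso - Pirton - Irby.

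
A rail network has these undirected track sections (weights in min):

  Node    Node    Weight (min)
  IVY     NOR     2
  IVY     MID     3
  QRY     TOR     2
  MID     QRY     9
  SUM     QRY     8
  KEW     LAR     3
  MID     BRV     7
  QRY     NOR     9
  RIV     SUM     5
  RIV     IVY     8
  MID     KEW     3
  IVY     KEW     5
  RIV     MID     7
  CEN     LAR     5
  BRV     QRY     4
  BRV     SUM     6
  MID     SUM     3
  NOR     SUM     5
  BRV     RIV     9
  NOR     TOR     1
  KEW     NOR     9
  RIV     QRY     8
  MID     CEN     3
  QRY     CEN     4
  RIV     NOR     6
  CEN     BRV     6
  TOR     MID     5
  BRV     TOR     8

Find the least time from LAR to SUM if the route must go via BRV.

Shortest LAR→BRV: LAR–CEN–BRV = 11
Best BRV to SUM: BRV–SUM costing 6
Total via BRV: 11 + 6 = 17 min.

17 min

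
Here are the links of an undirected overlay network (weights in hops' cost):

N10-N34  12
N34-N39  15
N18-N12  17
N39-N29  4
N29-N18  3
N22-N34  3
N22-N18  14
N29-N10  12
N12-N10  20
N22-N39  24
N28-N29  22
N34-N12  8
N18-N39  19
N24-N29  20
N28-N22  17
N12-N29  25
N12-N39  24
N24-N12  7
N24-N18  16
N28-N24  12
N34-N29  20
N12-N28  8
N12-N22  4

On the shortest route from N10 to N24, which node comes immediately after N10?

N34

Candidate routes:
N10 - N34 - N22 - N12 - N24: 12+3+4+7 = 26
N10 - N12 - N24: 20+7 = 27
Cheapest is N10 - N34 - N22 - N12 - N24 at 26 hops' cost.
So from N10 the first move is to N34.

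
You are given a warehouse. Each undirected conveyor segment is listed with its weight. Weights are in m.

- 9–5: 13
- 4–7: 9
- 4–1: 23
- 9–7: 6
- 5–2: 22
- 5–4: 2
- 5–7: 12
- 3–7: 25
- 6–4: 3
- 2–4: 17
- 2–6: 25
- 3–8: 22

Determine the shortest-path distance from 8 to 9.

53 m

Candidate routes:
8 → 3 → 7 → 9: 22+25+6 = 53
8 → 3 → 7 → 4 → 5 → 9: 22+25+9+2+13 = 71
Cheapest is 8 → 3 → 7 → 9 at 53 m.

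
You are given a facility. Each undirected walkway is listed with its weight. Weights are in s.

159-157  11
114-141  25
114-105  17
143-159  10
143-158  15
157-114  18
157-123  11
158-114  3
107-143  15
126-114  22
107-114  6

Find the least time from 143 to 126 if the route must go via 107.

Best 143 to 107: 143 → 107 costing 15
Best 107 to 126: 107 → 114 → 126 costing 28
Total via 107: 15 + 28 = 43 s.

43 s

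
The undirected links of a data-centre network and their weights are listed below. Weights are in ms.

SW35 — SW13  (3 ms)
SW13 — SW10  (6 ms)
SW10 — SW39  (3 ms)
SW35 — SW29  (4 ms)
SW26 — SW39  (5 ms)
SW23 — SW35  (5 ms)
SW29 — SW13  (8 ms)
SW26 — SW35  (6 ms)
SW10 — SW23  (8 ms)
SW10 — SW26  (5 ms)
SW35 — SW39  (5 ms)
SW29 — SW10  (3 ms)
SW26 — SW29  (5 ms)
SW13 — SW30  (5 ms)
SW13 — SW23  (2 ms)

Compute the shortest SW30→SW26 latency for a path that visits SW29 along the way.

Best SW30 to SW29: SW30 → SW13 → SW35 → SW29 costing 12
Best SW29 to SW26: SW29 → SW26 costing 5
Total via SW29: 12 + 5 = 17 ms.

17 ms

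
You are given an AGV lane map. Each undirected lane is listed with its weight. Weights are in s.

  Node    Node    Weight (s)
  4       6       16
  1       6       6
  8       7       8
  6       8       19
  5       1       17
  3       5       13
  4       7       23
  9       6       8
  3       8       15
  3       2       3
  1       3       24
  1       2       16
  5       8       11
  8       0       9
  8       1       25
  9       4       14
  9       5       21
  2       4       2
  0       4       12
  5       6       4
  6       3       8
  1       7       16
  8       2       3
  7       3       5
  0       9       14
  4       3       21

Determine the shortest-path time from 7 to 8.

8 s

Compare a few routes:
7–3–2–8: 5+3+3 = 11
7–8: 8 = 8
Cheapest is 7–8 at 8 s.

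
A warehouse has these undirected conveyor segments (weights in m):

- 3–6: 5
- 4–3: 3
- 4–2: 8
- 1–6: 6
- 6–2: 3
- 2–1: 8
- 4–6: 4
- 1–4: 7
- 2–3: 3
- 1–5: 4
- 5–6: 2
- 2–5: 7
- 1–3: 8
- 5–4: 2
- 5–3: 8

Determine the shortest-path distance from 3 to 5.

5 m

Shortest distances from 3:
3: 0
2: 3  (via 3)
4: 3  (via 3)
5: 5  (via 4)
Shortest route: 3 → 4 → 5 = 5 m.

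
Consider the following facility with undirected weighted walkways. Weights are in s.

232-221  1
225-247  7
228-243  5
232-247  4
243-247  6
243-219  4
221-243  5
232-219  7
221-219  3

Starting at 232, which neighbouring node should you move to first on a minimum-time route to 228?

Compare a few routes:
232 - 247 - 243 - 228: 4+6+5 = 15
232 - 221 - 243 - 228: 1+5+5 = 11
232 - 221 - 219 - 243 - 228: 1+3+4+5 = 13
232 - 219 - 243 - 228: 7+4+5 = 16
Cheapest is 232 - 221 - 243 - 228 at 11 s.
So from 232 the first move is to 221.

221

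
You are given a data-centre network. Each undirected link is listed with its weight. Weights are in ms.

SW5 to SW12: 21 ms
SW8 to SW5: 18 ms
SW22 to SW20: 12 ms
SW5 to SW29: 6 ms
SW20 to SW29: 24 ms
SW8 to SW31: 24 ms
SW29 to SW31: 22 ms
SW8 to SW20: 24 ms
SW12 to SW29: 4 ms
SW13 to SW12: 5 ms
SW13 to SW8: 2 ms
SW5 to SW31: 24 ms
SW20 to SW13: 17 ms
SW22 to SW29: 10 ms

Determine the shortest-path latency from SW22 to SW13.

Shortest distances from SW22:
SW22: 0
SW29: 10  (via SW22)
SW20: 12  (via SW22)
SW12: 14  (via SW29)
SW5: 16  (via SW29)
SW13: 19  (via SW12)
Shortest route: SW22 → SW29 → SW12 → SW13 = 19 ms.

19 ms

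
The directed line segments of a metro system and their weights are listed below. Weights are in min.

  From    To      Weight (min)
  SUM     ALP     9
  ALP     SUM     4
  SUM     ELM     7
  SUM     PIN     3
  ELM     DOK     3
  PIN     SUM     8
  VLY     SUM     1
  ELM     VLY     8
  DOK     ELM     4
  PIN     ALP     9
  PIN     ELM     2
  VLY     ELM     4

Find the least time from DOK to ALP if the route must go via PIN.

25 min

Shortest DOK→PIN: DOK–ELM–VLY–SUM–PIN = 16
Best PIN to ALP: PIN–ALP costing 9
Total via PIN: 16 + 9 = 25 min.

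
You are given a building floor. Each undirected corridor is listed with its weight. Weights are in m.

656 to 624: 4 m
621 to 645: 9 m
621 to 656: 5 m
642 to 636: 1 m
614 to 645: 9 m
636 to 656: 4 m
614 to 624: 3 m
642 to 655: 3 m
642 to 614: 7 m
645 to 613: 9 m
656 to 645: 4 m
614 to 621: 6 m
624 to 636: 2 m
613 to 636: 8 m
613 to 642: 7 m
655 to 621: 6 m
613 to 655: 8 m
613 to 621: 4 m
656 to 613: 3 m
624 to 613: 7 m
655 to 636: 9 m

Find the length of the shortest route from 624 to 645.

8 m

Candidate routes:
624 - 636 - 656 - 645: 2+4+4 = 10
624 - 656 - 645: 4+4 = 8
Cheapest is 624 - 656 - 645 at 8 m.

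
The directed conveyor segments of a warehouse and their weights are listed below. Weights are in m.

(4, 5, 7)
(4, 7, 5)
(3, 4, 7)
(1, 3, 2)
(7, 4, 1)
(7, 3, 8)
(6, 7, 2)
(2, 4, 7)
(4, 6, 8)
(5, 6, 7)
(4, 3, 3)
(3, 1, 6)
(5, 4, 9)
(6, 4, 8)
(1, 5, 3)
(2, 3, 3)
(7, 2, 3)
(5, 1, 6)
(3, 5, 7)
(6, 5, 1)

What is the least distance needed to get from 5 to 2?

Candidate routes:
5 → 4 → 6 → 7 → 2: 9+8+2+3 = 22
5 → 6 → 7 → 2: 7+2+3 = 12
5 → 4 → 7 → 2: 9+5+3 = 17
The minimum is 12 m via 5 → 6 → 7 → 2.

12 m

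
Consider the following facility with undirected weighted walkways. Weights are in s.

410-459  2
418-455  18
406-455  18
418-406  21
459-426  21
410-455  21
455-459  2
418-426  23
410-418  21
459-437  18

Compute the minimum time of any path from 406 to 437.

38 s

Candidate routes:
406 → 455 → 410 → 459 → 437: 18+21+2+18 = 59
406 → 455 → 459 → 437: 18+2+18 = 38
406 → 418 → 410 → 459 → 437: 21+21+2+18 = 62
406 → 418 → 455 → 459 → 437: 21+18+2+18 = 59
The minimum is 38 s via 406 → 455 → 459 → 437.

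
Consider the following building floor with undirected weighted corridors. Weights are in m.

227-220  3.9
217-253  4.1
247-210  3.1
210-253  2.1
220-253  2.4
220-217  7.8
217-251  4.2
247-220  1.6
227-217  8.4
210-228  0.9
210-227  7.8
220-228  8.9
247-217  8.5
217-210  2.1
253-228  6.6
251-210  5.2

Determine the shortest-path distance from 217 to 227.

8.4 m

Running Dijkstra from 217:
217: 0
210: 2.1  (via 217)
228: 3  (via 210)
253: 4.1  (via 217)
251: 4.2  (via 217)
247: 5.2  (via 210)
220: 6.5  (via 253)
227: 8.4  (via 217)
Shortest route: 217 → 227 = 8.4 m.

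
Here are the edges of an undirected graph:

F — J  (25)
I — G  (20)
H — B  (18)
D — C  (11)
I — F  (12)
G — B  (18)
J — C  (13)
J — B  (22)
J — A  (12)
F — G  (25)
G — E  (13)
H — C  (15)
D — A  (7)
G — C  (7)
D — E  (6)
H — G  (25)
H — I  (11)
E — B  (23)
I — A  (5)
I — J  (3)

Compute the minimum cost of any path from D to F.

Enumerating some paths:
D–A–I–J–F: 7+5+3+25 = 40
D–C–J–I–F: 11+13+3+12 = 39
D–A–J–I–F: 7+12+3+12 = 34
D–A–I–F: 7+5+12 = 24
The minimum is 24 via D–A–I–F.

24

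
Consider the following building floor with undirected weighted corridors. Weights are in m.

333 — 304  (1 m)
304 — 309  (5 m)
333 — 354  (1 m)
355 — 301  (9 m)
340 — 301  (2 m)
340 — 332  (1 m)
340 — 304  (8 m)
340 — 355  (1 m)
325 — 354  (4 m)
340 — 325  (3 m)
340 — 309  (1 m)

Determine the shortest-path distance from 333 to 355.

8 m

Enumerating some paths:
333–304–340–355: 1+8+1 = 10
333–354–325–340–355: 1+4+3+1 = 9
333–304–309–340–355: 1+5+1+1 = 8
Cheapest is 333–304–309–340–355 at 8 m.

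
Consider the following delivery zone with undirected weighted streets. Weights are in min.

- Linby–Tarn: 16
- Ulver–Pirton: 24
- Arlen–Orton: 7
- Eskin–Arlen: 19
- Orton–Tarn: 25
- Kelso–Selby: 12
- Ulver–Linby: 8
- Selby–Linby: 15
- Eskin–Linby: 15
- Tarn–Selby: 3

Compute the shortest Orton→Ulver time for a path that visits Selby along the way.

51 min

Shortest Orton→Selby: Orton–Tarn–Selby = 28
Best Selby to Ulver: Selby–Linby–Ulver costing 23
Total via Selby: 28 + 23 = 51 min.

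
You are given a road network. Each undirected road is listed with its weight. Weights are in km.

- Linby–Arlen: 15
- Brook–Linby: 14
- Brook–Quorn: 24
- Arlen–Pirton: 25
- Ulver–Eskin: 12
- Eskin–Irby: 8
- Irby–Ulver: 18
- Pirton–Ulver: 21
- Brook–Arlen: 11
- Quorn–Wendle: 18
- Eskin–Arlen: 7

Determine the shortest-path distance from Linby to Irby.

Settle nodes by increasing distance from Linby:
Linby: 0
Brook: 14  (via Linby)
Arlen: 15  (via Linby)
Eskin: 22  (via Arlen)
Irby: 30  (via Eskin)
Shortest route: Linby → Arlen → Eskin → Irby = 30 km.

30 km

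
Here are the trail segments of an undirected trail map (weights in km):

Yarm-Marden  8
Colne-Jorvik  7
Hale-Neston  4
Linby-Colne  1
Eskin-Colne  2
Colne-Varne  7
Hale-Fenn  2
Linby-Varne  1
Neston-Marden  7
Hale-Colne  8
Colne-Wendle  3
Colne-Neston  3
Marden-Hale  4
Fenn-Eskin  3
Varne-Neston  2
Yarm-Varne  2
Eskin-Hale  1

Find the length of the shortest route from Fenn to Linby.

6 km

Candidate routes:
Fenn - Eskin - Colne - Linby: 3+2+1 = 6
Fenn - Hale - Neston - Varne - Linby: 2+4+2+1 = 9
The minimum is 6 km via Fenn - Eskin - Colne - Linby.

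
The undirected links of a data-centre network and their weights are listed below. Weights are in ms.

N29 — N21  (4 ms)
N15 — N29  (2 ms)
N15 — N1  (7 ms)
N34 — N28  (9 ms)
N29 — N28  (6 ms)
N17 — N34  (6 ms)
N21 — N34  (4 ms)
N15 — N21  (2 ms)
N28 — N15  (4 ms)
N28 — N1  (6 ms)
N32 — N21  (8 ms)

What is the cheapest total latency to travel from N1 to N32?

17 ms

Running Dijkstra from N1:
N1: 0
N28: 6  (via N1)
N15: 7  (via N1)
N29: 9  (via N15)
N21: 9  (via N15)
N34: 13  (via N21)
N32: 17  (via N21)
Shortest route: N1 → N15 → N21 → N32 = 17 ms.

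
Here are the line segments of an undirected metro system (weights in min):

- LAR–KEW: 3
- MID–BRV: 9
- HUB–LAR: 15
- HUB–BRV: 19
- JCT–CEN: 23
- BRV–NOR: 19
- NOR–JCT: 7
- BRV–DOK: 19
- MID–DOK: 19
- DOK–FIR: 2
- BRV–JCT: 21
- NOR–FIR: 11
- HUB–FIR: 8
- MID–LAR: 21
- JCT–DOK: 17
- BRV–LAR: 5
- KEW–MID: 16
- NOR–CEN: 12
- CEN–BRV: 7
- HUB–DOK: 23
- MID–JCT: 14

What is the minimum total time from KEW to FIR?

Running Dijkstra from KEW:
KEW: 0
LAR: 3  (via KEW)
BRV: 8  (via LAR)
CEN: 15  (via BRV)
MID: 16  (via KEW)
HUB: 18  (via LAR)
FIR: 26  (via HUB)
Shortest route: KEW → LAR → HUB → FIR = 26 min.

26 min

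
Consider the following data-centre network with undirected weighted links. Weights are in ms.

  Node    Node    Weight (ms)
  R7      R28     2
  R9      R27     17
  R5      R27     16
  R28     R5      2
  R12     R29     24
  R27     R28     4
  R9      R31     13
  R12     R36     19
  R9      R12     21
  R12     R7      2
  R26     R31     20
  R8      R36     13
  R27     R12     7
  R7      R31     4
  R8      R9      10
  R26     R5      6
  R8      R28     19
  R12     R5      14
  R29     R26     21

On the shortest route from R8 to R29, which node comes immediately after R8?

Candidate routes:
R8–R28–R7–R12–R29: 19+2+2+24 = 47
R8–R28–R5–R26–R29: 19+2+6+21 = 48
R8–R9–R31–R7–R12–R29: 10+13+4+2+24 = 53
Cheapest is R8–R28–R7–R12–R29 at 47 ms.
So from R8 the first move is to R28.

R28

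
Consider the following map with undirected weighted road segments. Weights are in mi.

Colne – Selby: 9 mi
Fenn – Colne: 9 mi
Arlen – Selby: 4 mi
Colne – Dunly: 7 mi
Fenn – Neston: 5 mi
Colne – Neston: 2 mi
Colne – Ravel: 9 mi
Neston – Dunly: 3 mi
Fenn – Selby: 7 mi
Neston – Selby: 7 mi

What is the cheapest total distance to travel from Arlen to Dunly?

14 mi

Candidate routes:
Arlen–Selby–Colne–Neston–Dunly: 4+9+2+3 = 18
Arlen–Selby–Neston–Dunly: 4+7+3 = 14
Cheapest is Arlen–Selby–Neston–Dunly at 14 mi.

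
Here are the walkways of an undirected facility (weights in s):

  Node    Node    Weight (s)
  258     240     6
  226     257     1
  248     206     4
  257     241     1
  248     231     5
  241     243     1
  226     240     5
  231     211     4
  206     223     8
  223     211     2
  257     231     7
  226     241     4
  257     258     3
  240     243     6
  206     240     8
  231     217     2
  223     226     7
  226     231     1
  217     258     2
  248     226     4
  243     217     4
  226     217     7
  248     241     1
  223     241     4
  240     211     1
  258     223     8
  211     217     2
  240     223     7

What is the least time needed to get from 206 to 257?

Candidate routes:
206 - 248 - 241 - 226 - 257: 4+1+4+1 = 10
206 - 248 - 241 - 257: 4+1+1 = 6
206 - 248 - 226 - 257: 4+4+1 = 9
Cheapest is 206 - 248 - 241 - 257 at 6 s.

6 s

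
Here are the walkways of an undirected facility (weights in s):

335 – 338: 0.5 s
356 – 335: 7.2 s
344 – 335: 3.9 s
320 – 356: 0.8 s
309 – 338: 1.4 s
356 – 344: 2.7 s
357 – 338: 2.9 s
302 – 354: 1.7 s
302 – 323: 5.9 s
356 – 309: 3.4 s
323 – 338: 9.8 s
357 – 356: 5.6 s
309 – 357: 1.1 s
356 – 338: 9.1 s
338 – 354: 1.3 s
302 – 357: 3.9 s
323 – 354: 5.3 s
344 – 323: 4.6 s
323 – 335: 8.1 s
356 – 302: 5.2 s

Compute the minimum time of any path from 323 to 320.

Settle nodes by increasing distance from 323:
323: 0
344: 4.6  (via 323)
354: 5.3  (via 323)
302: 5.9  (via 323)
338: 6.6  (via 354)
335: 7.1  (via 338)
356: 7.3  (via 344)
309: 8  (via 338)
320: 8.1  (via 356)
Shortest route: 323–344–356–320 = 8.1 s.

8.1 s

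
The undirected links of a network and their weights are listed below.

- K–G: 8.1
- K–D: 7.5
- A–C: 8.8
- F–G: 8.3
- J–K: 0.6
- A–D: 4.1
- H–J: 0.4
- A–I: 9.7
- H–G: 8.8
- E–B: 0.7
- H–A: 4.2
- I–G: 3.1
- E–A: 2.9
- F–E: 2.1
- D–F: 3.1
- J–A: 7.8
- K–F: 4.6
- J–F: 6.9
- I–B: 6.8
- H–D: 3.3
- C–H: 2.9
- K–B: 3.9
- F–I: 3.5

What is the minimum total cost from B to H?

4.9

Settle nodes by increasing distance from B:
B: 0
E: 0.7  (via B)
F: 2.8  (via E)
A: 3.6  (via E)
K: 3.9  (via B)
J: 4.5  (via K)
H: 4.9  (via J)
Shortest route: B → K → J → H = 4.9.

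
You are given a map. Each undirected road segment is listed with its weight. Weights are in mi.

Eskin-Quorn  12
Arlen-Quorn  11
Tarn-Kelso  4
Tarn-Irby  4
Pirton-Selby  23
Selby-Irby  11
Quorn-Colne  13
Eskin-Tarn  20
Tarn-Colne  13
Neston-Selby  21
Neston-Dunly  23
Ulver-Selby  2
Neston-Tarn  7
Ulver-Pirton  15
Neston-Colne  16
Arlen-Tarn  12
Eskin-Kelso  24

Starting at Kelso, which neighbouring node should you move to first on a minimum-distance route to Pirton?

Enumerating some paths:
Kelso → Tarn → Irby → Selby → Ulver → Pirton: 4+4+11+2+15 = 36
Kelso → Tarn → Neston → Selby → Ulver → Pirton: 4+7+21+2+15 = 49
Kelso → Tarn → Irby → Selby → Pirton: 4+4+11+23 = 42
Cheapest is Kelso → Tarn → Irby → Selby → Ulver → Pirton at 36 mi.
So from Kelso the first move is to Tarn.

Tarn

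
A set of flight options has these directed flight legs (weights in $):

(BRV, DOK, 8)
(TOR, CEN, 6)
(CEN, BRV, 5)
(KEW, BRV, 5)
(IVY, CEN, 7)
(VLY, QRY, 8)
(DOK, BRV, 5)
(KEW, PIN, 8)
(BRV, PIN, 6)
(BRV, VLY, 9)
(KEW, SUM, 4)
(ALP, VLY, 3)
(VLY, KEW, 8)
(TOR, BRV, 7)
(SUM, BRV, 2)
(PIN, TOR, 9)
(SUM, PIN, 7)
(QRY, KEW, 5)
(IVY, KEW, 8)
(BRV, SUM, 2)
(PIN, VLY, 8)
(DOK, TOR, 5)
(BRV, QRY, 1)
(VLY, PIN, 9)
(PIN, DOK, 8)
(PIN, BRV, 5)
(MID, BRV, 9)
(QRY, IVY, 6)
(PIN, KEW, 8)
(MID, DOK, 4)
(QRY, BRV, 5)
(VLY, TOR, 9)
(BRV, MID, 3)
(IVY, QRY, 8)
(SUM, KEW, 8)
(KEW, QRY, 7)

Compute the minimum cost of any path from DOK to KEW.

Running Dijkstra from DOK:
DOK: 0
TOR: 5  (via DOK)
BRV: 5  (via DOK)
QRY: 6  (via BRV)
SUM: 7  (via BRV)
MID: 8  (via BRV)
KEW: 11  (via QRY)
Shortest route: DOK → BRV → QRY → KEW = $11.

$11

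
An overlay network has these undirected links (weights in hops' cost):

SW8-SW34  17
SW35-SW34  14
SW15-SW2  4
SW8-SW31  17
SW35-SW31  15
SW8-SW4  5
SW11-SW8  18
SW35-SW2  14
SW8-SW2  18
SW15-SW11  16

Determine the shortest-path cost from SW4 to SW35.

Compare a few routes:
SW4 - SW8 - SW31 - SW35: 5+17+15 = 37
SW4 - SW8 - SW34 - SW35: 5+17+14 = 36
Cheapest is SW4 - SW8 - SW34 - SW35 at 36 hops' cost.

36 hops' cost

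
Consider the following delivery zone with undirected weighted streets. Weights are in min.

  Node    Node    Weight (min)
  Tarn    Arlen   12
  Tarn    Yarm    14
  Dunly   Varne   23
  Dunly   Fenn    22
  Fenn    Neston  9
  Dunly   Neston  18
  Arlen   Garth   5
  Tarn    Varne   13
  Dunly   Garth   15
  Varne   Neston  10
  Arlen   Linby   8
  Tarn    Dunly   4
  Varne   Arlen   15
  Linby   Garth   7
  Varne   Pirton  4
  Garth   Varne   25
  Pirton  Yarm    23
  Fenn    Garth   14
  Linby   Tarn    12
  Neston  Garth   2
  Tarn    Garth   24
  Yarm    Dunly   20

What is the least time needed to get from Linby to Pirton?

Enumerating some paths:
Linby–Garth–Neston–Varne–Pirton: 7+2+10+4 = 23
Linby–Arlen–Varne–Pirton: 8+15+4 = 27
Linby–Arlen–Garth–Neston–Varne–Pirton: 8+5+2+10+4 = 29
Linby–Tarn–Varne–Pirton: 12+13+4 = 29
Cheapest is Linby–Garth–Neston–Varne–Pirton at 23 min.

23 min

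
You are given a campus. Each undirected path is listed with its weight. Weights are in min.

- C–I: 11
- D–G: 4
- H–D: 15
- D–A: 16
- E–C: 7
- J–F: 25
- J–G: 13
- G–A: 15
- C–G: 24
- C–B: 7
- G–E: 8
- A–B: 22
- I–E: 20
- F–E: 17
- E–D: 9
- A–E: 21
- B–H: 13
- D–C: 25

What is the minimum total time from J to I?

Shortest distances from J:
J: 0
G: 13  (via J)
D: 17  (via G)
E: 21  (via G)
F: 25  (via J)
A: 28  (via G)
C: 28  (via E)
H: 32  (via D)
B: 35  (via C)
I: 39  (via C)
Shortest route: J–G–E–C–I = 39 min.

39 min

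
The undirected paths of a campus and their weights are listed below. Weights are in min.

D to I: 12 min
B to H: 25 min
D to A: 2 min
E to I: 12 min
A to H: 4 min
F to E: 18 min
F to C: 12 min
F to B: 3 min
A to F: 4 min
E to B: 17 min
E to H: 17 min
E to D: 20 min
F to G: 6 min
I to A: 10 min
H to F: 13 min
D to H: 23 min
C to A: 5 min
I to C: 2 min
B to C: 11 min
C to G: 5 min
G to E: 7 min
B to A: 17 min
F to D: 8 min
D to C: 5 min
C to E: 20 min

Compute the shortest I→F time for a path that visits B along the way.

Best I to B: I → C → B costing 13
Best B to F: B → F costing 3
Total via B: 13 + 3 = 16 min.

16 min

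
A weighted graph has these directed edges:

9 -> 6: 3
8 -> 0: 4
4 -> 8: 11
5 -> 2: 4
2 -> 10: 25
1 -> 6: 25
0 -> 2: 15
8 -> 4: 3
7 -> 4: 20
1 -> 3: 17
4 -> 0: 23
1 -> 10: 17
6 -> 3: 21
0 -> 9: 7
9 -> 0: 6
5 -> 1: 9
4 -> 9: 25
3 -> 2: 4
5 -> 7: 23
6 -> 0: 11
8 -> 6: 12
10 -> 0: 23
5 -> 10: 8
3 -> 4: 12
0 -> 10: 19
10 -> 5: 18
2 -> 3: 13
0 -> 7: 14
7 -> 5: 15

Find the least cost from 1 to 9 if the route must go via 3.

51

Shortest 1→3: 1–3 = 17
Shortest 3→9: 3–4–8–0–9 = 34
Total via 3: 17 + 34 = 51.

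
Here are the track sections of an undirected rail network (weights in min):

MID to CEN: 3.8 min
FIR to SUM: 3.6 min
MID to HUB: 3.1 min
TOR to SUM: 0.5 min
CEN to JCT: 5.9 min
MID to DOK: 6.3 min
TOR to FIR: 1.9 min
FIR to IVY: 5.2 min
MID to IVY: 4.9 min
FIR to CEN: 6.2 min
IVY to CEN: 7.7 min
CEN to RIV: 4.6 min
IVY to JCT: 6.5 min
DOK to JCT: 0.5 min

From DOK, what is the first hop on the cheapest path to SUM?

Enumerating some paths:
DOK - JCT - IVY - FIR - TOR - SUM: 0.5+6.5+5.2+1.9+0.5 = 14.6
DOK - JCT - IVY - FIR - SUM: 0.5+6.5+5.2+3.6 = 15.8
DOK - JCT - CEN - FIR - SUM: 0.5+5.9+6.2+3.6 = 16.2
DOK - JCT - CEN - FIR - TOR - SUM: 0.5+5.9+6.2+1.9+0.5 = 15
Cheapest is DOK - JCT - IVY - FIR - TOR - SUM at 14.6 min.
So from DOK the first move is to JCT.

JCT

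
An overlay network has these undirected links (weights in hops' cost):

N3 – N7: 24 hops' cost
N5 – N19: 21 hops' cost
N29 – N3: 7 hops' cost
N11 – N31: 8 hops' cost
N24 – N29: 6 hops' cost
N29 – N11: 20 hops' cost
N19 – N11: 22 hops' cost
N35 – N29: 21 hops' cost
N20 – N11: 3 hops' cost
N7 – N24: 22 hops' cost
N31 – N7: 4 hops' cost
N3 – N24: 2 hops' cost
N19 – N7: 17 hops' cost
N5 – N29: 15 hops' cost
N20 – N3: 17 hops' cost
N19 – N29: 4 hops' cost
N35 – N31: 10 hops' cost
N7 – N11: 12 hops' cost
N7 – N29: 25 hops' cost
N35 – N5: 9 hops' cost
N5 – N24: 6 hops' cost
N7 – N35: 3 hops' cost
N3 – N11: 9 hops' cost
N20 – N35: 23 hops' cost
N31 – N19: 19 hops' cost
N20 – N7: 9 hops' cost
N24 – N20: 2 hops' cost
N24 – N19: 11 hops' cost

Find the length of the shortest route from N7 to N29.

17 hops' cost

Settle nodes by increasing distance from N7:
N7: 0
N35: 3  (via N7)
N31: 4  (via N7)
N20: 9  (via N7)
N24: 11  (via N20)
N11: 12  (via N7)
N5: 12  (via N35)
N3: 13  (via N24)
N29: 17  (via N24)
Shortest route: N7 → N20 → N24 → N29 = 17 hops' cost.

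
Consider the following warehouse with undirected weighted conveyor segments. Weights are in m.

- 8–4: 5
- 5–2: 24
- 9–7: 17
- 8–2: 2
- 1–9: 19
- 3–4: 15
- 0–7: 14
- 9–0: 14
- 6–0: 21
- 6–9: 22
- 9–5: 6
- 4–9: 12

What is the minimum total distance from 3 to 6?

49 m

Running Dijkstra from 3:
3: 0
4: 15  (via 3)
8: 20  (via 4)
2: 22  (via 8)
9: 27  (via 4)
5: 33  (via 9)
0: 41  (via 9)
7: 44  (via 9)
1: 46  (via 9)
6: 49  (via 9)
Shortest route: 3 → 4 → 9 → 6 = 49 m.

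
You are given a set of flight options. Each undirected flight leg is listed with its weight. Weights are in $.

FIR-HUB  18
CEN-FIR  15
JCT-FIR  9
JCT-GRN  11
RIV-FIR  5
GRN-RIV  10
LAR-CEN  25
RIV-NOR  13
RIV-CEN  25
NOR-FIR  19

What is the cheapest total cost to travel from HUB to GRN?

$33

Candidate routes:
HUB - FIR - JCT - GRN: 18+9+11 = 38
HUB - FIR - RIV - GRN: 18+5+10 = 33
HUB - FIR - NOR - RIV - GRN: 18+19+13+10 = 60
The minimum is $33 via HUB - FIR - RIV - GRN.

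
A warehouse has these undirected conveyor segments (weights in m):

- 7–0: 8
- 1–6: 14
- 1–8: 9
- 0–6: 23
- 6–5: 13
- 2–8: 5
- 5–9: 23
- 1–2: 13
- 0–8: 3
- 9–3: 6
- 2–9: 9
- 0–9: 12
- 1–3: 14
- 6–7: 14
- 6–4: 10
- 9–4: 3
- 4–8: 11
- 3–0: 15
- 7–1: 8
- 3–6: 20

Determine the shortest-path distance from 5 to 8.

Candidate routes:
5 → 6 → 1 → 8: 13+14+9 = 36
5 → 6 → 4 → 8: 13+10+11 = 34
Cheapest is 5 → 6 → 4 → 8 at 34 m.

34 m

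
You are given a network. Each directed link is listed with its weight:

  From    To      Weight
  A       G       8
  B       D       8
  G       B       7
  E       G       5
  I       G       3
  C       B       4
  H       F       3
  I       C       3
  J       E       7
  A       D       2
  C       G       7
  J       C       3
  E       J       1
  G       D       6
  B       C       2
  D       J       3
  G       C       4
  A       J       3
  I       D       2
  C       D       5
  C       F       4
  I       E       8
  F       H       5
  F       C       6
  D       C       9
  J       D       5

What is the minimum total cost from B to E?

17

Running Dijkstra from B:
B: 0
C: 2  (via B)
F: 6  (via C)
D: 7  (via C)
G: 9  (via C)
J: 10  (via D)
H: 11  (via F)
E: 17  (via J)
Shortest route: B → C → D → J → E = 17.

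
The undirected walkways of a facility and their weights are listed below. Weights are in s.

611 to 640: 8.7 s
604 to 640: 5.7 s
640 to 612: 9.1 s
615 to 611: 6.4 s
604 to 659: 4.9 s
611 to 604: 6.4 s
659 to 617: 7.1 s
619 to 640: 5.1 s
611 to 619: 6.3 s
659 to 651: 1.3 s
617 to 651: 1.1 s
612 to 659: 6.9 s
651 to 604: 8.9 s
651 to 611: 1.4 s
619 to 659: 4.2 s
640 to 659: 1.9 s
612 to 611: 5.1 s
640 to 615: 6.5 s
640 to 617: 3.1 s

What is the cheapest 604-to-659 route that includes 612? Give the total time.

18.4 s

Best 604 to 612: 604 → 611 → 612 costing 11.5
Shortest 612→659: 612 → 659 = 6.9
Total via 612: 11.5 + 6.9 = 18.4 s.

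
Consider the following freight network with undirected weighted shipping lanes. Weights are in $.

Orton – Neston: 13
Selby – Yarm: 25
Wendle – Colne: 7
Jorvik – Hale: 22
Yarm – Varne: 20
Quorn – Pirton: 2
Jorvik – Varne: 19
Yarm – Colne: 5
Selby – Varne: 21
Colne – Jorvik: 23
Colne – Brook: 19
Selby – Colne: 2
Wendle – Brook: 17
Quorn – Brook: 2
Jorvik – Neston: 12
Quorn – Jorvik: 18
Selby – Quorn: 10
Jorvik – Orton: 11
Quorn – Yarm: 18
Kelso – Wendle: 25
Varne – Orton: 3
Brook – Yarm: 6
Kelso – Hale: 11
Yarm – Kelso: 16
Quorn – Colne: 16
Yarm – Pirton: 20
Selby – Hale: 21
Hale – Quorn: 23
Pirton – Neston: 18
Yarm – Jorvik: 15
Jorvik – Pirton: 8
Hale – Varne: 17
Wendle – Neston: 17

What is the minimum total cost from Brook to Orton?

Candidate routes:
Brook–Quorn–Pirton–Jorvik–Orton: 2+2+8+11 = 23
Brook–Yarm–Varne–Orton: 6+20+3 = 29
Cheapest is Brook–Quorn–Pirton–Jorvik–Orton at $23.

$23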